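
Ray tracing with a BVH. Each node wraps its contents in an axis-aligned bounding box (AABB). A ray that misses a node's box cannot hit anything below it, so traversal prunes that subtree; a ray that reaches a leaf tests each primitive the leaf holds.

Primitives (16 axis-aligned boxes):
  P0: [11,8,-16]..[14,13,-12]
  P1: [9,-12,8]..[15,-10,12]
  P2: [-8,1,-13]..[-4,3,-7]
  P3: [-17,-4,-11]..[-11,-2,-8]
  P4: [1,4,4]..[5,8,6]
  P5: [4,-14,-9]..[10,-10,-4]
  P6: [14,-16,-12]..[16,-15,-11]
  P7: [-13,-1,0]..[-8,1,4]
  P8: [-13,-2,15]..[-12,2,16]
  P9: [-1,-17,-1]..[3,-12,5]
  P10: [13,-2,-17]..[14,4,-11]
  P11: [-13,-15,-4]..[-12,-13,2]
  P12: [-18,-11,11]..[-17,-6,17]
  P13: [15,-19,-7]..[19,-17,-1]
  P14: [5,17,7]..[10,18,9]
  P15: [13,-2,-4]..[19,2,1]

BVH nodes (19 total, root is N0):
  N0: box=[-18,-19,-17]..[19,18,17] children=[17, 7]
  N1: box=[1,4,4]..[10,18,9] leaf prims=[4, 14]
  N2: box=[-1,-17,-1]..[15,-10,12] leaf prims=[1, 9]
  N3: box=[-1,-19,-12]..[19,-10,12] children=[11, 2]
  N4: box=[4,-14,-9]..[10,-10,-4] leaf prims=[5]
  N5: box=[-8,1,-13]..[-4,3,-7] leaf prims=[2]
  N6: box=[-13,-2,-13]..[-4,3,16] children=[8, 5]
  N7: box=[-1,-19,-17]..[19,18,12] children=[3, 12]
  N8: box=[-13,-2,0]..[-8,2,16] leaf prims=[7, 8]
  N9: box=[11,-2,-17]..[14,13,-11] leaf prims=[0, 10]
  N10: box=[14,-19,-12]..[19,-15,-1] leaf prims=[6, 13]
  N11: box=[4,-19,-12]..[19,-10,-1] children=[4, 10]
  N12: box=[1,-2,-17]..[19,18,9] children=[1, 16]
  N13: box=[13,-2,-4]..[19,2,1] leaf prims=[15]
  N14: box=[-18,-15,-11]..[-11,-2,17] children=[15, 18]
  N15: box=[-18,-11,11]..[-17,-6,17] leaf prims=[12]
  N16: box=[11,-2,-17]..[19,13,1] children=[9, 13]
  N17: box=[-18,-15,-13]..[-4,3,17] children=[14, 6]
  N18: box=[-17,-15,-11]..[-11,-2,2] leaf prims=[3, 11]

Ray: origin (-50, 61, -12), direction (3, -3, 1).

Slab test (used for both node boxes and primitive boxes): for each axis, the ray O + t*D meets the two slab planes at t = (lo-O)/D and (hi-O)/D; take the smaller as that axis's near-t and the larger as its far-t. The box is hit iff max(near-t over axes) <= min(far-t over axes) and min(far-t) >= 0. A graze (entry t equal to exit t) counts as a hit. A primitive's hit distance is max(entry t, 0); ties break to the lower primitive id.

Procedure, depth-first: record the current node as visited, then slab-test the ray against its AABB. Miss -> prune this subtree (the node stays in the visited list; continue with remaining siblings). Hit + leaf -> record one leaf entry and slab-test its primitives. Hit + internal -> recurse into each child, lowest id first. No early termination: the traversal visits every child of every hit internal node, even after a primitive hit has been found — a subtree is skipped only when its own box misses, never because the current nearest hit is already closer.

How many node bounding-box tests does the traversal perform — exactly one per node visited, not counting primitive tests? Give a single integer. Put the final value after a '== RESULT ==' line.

Walk:
N0 x:[32/3,23] y:[43/3,80/3] z:[-5,29] -> hit [43/3,23], descend [7, 17]
  N7 x:[49/3,23] y:[43/3,80/3] z:[-5,24] -> hit [49/3,23], descend [3, 12]
    N3 x:[49/3,23] y:[71/3,80/3] z:[0,24] -> miss, prune
    N12 x:[17,23] y:[43/3,21] z:[-5,21] -> hit [17,21], descend [1, 16]
      N1 x:[17,20] y:[43/3,19] z:[16,21] -> hit [17,19] leaf, test {P4@t=53/3, P14(miss)}
      N16 x:[61/3,23] y:[16,21] z:[-5,13] -> miss, prune
  N17 x:[32/3,46/3] y:[58/3,76/3] z:[-1,29] -> miss, prune

Visited [0, 7, 3, 12, 1, 16, 17]. Tests: 7 box, 1 leaf. Nearest: P4.

== RESULT ==
7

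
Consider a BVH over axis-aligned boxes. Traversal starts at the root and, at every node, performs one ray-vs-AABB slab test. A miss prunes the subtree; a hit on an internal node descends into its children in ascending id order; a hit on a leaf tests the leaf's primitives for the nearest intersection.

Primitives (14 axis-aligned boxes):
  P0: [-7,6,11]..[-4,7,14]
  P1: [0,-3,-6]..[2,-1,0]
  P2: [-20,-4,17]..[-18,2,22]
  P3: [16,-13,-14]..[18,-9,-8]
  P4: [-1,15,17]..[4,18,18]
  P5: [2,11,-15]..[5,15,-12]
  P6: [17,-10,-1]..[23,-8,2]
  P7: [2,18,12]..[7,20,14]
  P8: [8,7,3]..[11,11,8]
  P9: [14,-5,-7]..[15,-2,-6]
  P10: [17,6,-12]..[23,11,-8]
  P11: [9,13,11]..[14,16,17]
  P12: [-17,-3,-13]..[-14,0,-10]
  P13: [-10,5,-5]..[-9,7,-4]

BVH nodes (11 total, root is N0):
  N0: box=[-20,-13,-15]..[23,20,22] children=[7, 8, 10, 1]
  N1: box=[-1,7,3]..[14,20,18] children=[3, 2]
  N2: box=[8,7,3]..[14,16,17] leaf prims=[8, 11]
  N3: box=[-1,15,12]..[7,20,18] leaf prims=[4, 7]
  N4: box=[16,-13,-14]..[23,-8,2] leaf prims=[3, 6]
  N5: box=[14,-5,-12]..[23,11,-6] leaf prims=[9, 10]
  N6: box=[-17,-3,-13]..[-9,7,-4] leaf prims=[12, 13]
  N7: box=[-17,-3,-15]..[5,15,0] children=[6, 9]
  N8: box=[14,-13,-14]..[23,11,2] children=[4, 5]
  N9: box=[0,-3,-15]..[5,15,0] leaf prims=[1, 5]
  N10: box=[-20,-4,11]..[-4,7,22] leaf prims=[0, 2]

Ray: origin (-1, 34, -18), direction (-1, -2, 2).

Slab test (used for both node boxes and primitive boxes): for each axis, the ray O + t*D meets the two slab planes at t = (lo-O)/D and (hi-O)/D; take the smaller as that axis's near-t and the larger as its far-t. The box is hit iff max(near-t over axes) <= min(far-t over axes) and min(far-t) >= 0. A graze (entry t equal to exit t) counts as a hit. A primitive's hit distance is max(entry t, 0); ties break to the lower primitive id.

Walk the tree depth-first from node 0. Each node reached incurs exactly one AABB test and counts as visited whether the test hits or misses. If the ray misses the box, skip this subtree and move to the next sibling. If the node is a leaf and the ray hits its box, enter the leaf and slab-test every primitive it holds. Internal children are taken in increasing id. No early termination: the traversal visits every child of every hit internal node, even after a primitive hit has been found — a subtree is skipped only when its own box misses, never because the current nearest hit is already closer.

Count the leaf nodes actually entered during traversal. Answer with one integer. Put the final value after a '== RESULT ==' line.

Walk:
N0 x:[-24,19] y:[7,47/2] z:[3/2,20] -> hit [7,19], descend [1, 7, 8, 10]
  N1 x:[-15,0] y:[7,27/2] z:[21/2,18] -> miss, prune
  N7 x:[-6,16] y:[19/2,37/2] z:[3/2,9] -> miss, prune
  N8 x:[-24,-15] y:[23/2,47/2] z:[2,10] -> miss, prune
  N10 x:[3,19] y:[27/2,19] z:[29/2,20] -> hit [29/2,19] leaf, test {P0(miss), P2@t=35/2}

order=[0, 1, 7, 8, 10]  |boxes|=5  |leaves|=1  hit=P2

== RESULT ==
1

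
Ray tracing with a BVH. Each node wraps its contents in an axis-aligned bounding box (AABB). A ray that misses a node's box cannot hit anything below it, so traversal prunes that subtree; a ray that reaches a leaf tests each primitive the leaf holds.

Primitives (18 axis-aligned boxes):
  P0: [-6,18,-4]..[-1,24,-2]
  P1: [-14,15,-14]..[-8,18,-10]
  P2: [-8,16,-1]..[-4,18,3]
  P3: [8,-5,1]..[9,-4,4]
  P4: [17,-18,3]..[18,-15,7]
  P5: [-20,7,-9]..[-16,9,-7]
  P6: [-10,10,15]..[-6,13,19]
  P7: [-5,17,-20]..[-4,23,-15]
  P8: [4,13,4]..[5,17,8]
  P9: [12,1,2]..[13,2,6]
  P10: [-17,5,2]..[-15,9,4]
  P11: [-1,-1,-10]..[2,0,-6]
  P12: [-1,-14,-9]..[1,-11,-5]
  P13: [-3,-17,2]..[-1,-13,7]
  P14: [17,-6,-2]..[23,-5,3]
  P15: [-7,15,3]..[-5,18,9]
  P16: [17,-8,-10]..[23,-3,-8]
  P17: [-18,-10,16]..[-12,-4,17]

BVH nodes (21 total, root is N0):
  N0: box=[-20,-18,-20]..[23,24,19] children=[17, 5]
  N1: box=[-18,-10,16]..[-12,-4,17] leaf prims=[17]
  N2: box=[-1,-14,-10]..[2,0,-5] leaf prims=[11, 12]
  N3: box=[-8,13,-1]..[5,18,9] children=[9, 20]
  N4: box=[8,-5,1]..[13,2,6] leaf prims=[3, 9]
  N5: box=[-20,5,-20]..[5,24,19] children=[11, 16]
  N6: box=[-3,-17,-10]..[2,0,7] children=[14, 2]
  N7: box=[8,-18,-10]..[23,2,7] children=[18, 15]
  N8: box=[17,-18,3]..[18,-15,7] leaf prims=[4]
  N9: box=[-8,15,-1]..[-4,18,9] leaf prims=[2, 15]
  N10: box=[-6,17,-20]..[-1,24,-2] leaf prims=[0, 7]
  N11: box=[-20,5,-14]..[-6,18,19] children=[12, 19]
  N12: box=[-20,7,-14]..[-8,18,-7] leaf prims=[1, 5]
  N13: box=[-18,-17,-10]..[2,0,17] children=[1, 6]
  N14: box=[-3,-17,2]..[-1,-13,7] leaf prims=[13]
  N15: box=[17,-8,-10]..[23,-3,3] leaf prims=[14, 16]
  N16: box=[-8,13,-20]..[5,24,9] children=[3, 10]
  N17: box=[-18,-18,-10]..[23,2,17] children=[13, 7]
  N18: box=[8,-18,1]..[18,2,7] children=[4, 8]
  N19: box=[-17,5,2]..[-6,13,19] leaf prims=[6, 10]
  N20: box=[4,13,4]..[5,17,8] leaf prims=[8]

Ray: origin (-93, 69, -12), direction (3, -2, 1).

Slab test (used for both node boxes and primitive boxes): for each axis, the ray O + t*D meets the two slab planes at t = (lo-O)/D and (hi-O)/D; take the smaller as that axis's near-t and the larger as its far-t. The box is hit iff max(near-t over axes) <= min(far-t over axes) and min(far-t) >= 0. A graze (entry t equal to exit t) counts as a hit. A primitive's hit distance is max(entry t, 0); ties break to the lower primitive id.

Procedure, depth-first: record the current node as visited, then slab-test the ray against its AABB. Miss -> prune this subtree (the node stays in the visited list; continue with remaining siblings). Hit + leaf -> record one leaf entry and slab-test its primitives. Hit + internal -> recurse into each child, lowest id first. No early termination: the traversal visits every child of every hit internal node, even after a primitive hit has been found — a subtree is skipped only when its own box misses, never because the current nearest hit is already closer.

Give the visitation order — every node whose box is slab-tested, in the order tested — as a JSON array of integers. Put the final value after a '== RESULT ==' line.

Traverse from the root:
N0 x:[73/3,116/3] y:[45/2,87/2] z:[-8,31] -> hit [73/3,31], descend [5, 17]
  N5 x:[73/3,98/3] y:[45/2,32] z:[-8,31] -> hit [73/3,31], descend [11, 16]
    N11 x:[73/3,29] y:[51/2,32] z:[-2,31] -> hit [51/2,29], descend [12, 19]
      N12 x:[73/3,85/3] y:[51/2,31] z:[-2,5] -> miss, prune
      N19 x:[76/3,29] y:[28,32] z:[14,31] -> hit [28,29] leaf, test {P6@t=28, P10(miss)}
    N16 x:[85/3,98/3] y:[45/2,28] z:[-8,21] -> miss, prune
  N17 x:[25,116/3] y:[67/2,87/2] z:[2,29] -> miss, prune

order=[0, 5, 11, 12, 19, 16, 17]  |boxes|=7  |leaves|=1  hit=P6

== RESULT ==
[0, 5, 11, 12, 19, 16, 17]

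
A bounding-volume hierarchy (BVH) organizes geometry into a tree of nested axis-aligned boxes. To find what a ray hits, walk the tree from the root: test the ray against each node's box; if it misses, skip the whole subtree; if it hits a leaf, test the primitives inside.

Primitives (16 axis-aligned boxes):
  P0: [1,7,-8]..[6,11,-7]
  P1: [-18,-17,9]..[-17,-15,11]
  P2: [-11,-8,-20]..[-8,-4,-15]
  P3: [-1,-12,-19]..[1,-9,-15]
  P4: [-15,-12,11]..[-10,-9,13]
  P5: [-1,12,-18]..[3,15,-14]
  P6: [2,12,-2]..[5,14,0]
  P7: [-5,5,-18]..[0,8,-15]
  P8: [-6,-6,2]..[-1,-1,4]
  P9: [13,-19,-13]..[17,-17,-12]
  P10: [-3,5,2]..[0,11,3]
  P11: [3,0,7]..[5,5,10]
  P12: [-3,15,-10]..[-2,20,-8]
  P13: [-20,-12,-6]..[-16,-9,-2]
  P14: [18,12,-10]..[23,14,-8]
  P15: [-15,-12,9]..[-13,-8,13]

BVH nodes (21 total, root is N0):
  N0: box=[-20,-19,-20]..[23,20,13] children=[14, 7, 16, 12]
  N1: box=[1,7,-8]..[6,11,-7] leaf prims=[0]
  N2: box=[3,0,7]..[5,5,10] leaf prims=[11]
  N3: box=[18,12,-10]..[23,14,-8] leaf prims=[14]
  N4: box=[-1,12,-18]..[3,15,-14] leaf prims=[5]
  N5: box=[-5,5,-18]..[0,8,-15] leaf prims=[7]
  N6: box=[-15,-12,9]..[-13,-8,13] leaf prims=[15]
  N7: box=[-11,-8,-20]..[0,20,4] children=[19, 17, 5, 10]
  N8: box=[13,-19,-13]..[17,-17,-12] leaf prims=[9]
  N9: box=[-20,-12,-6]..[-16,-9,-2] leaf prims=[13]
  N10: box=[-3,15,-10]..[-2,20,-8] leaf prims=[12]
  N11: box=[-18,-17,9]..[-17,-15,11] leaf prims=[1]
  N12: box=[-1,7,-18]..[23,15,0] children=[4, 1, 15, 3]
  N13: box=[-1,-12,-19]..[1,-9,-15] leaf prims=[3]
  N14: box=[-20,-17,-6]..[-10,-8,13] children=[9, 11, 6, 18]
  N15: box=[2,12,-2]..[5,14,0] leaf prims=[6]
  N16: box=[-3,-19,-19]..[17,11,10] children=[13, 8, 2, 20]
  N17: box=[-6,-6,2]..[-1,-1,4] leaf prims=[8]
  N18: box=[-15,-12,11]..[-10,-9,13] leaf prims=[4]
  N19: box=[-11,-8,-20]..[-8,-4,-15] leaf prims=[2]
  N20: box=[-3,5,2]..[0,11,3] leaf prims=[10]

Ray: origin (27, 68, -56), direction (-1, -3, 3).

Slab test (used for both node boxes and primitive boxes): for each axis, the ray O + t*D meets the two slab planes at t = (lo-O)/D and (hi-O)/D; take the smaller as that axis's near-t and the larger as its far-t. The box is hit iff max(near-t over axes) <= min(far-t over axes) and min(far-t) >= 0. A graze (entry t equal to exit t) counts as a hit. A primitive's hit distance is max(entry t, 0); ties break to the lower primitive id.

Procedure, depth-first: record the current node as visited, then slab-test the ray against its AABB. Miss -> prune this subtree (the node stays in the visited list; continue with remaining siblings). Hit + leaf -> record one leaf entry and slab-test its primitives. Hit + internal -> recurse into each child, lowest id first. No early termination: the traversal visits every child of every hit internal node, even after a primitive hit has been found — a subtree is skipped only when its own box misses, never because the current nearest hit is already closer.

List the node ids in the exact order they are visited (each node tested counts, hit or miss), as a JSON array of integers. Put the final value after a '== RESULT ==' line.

Walk:
N0 x:[4,47] y:[16,29] z:[12,23] -> hit [16,23], descend [7, 12, 14, 16]
  N7 x:[27,38] y:[16,76/3] z:[12,20] -> miss, prune
  N12 x:[4,28] y:[53/3,61/3] z:[38/3,56/3] -> hit [53/3,56/3], descend [1, 3, 4, 15]
    N1 x:[21,26] y:[19,61/3] z:[16,49/3] -> miss, prune
    N3 x:[4,9] y:[18,56/3] z:[46/3,16] -> miss, prune
    N4 x:[24,28] y:[53/3,56/3] z:[38/3,14] -> miss, prune
    N15 x:[22,25] y:[18,56/3] z:[18,56/3] -> miss, prune
  N14 x:[37,47] y:[76/3,85/3] z:[50/3,23] -> miss, prune
  N16 x:[10,30] y:[19,29] z:[37/3,22] -> hit [19,22], descend [2, 8, 13, 20]
    N2 x:[22,24] y:[21,68/3] z:[21,22] -> hit [22,22] leaf, test {P11@t=22}
    N8 x:[10,14] y:[85/3,29] z:[43/3,44/3] -> miss, prune
    N13 x:[26,28] y:[77/3,80/3] z:[37/3,41/3] -> miss, prune
    N20 x:[27,30] y:[19,21] z:[58/3,59/3] -> miss, prune

13 AABB tests over nodes [0, 7, 12, 1, 3, 4, 15, 14, 16, 2, 8, 13, 20]; 1 leaf entered; closest P11.

== RESULT ==
[0, 7, 12, 1, 3, 4, 15, 14, 16, 2, 8, 13, 20]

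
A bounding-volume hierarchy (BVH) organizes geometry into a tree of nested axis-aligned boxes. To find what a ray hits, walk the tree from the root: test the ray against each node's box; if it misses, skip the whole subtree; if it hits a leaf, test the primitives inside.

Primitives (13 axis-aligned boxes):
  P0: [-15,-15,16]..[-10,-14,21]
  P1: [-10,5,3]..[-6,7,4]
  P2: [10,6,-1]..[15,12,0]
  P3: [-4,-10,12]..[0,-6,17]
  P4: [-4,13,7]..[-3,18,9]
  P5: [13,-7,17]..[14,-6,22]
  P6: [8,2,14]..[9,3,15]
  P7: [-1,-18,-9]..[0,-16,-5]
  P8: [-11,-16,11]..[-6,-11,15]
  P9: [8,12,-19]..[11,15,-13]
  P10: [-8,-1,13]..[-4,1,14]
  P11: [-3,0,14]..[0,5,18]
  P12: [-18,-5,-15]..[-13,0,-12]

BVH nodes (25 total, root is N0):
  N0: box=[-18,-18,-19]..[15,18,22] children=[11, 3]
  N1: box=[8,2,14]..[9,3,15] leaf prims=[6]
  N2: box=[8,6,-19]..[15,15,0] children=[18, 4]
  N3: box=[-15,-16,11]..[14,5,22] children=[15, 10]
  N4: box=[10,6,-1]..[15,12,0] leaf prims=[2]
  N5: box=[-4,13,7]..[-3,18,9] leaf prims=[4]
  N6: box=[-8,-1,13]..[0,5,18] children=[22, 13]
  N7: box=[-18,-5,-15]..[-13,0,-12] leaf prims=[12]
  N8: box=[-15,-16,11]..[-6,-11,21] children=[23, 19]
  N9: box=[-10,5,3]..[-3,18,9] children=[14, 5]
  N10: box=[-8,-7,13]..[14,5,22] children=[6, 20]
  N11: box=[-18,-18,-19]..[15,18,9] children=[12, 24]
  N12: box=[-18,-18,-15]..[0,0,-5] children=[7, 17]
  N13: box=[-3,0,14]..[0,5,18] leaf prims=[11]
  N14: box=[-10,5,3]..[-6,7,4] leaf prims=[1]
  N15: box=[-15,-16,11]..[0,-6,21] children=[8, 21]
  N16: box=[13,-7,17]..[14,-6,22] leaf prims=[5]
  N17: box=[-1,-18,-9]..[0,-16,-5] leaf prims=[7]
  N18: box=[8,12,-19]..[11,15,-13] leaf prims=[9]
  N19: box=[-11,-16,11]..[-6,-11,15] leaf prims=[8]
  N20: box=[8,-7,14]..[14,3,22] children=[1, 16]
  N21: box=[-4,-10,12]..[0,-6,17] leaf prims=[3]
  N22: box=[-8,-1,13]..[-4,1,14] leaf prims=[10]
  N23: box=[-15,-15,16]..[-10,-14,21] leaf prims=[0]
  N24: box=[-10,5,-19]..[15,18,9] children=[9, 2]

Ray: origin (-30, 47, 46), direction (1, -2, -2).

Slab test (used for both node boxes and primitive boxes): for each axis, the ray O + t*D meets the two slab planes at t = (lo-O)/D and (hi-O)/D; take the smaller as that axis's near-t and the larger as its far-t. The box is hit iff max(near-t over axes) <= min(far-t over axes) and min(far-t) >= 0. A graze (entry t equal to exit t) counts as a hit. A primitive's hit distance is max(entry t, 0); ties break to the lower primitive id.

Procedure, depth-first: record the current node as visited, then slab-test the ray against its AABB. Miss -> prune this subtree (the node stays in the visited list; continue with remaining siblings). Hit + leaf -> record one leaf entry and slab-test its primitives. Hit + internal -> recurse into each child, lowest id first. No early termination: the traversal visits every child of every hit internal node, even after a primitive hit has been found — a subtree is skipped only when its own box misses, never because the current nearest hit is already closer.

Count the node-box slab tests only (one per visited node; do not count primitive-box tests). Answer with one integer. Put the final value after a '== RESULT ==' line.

Walk:
N0 x:[12,45] y:[29/2,65/2] z:[12,65/2] -> hit [29/2,65/2], descend [3, 11]
  N3 x:[15,44] y:[21,63/2] z:[12,35/2] -> miss, prune
  N11 x:[12,45] y:[29/2,65/2] z:[37/2,65/2] -> hit [37/2,65/2], descend [12, 24]
    N12 x:[12,30] y:[47/2,65/2] z:[51/2,61/2] -> hit [51/2,30], descend [7, 17]
      N7 x:[12,17] y:[47/2,26] z:[29,61/2] -> miss, prune
      N17 x:[29,30] y:[63/2,65/2] z:[51/2,55/2] -> miss, prune
    N24 x:[20,45] y:[29/2,21] z:[37/2,65/2] -> hit [20,21], descend [2, 9]
      N2 x:[38,45] y:[16,41/2] z:[23,65/2] -> miss, prune
      N9 x:[20,27] y:[29/2,21] z:[37/2,43/2] -> hit [20,21], descend [5, 14]
        N5 x:[26,27] y:[29/2,17] z:[37/2,39/2] -> miss, prune
        N14 x:[20,24] y:[20,21] z:[21,43/2] -> hit [21,21] leaf, test {P1@t=21}

Summary -> nodes [0, 3, 11, 12, 7, 17, 24, 2, 9, 5, 14]; box-tests=11; leaf-entries=1; first=P1

== RESULT ==
11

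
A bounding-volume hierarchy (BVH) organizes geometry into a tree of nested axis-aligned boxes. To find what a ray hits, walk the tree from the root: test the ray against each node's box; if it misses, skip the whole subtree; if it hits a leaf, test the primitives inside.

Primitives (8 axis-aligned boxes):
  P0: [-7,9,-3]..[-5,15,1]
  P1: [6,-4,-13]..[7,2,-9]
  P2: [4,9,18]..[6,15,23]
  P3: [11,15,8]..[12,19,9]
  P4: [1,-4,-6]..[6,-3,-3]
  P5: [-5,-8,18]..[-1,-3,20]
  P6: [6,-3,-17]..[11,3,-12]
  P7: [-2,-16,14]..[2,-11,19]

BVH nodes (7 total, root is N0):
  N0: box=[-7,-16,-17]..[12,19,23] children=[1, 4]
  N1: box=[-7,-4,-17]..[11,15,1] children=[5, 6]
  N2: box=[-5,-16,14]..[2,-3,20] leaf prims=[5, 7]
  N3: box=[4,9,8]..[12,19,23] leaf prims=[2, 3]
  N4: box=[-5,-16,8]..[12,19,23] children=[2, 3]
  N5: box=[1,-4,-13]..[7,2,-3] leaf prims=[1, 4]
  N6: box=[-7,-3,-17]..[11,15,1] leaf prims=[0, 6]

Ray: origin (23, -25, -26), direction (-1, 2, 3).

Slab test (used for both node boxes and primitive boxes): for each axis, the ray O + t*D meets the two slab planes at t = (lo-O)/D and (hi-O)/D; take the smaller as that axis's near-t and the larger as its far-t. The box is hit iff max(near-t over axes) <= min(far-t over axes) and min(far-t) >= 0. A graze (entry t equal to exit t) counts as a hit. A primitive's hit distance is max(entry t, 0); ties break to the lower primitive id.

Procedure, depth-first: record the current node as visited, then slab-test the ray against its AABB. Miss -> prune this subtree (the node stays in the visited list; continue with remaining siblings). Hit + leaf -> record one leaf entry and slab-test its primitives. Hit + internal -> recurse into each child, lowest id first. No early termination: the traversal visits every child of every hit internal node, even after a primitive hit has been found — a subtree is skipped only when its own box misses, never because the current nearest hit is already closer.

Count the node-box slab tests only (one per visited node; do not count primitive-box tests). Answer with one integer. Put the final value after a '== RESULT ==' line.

Traverse from the root:
N0 x:[11,30] y:[9/2,22] z:[3,49/3] -> hit [11,49/3], descend [1, 4]
  N1 x:[12,30] y:[21/2,20] z:[3,9] -> miss, prune
  N4 x:[11,28] y:[9/2,22] z:[34/3,49/3] -> hit [34/3,49/3], descend [2, 3]
    N2 x:[21,28] y:[9/2,11] z:[40/3,46/3] -> miss, prune
    N3 x:[11,19] y:[17,22] z:[34/3,49/3] -> miss, prune

Visited [0, 1, 4, 2, 3]. Tests: 5 box, 0 leaf. Nearest: miss.

== RESULT ==
5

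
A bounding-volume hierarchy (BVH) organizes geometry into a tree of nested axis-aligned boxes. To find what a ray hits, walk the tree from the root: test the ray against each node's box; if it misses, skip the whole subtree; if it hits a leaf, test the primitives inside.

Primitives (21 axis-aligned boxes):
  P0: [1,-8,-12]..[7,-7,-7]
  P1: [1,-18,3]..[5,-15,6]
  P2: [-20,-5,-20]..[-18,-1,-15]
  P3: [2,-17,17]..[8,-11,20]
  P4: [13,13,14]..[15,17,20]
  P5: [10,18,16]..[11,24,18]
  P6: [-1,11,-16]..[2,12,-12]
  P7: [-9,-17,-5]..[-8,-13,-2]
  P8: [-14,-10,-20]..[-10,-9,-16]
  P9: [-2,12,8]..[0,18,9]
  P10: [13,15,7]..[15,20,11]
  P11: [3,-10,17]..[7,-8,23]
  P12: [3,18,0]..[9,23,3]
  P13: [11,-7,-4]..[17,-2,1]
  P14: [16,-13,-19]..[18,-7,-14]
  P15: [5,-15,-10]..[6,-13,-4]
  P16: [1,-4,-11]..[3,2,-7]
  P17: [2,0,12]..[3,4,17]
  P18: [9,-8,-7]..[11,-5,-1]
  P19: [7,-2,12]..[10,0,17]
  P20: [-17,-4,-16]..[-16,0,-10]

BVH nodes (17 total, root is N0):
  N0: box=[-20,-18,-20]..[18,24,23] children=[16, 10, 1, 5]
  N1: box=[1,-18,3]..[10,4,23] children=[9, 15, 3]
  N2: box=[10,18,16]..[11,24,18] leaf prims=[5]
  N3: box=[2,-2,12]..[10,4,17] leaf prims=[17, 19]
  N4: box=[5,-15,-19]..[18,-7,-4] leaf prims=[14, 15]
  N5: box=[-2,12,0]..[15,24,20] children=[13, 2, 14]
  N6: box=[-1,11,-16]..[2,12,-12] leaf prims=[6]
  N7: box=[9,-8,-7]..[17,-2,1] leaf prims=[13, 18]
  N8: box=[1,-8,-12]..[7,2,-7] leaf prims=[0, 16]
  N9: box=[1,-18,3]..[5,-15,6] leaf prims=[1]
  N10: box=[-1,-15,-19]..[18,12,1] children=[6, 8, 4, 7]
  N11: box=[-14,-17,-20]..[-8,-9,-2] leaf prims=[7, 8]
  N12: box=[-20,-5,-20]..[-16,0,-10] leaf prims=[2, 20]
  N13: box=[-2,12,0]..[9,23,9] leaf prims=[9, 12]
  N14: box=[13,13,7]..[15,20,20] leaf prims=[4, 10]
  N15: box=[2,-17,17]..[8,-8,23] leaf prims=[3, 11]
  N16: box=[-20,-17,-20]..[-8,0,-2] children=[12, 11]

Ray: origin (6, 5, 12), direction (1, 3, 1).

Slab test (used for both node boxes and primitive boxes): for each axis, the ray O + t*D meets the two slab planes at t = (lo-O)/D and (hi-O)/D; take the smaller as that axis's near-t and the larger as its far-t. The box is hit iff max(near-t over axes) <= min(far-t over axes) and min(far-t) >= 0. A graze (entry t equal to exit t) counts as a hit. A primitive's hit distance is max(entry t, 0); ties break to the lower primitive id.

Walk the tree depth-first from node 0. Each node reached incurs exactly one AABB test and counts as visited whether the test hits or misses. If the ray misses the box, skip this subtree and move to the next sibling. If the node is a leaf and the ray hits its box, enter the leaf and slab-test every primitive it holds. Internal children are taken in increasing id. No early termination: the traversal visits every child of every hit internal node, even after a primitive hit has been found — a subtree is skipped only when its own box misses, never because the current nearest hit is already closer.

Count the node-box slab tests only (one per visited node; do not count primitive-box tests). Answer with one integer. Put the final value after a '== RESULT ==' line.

Traverse from the root:
N0 x:[-26,12] y:[-23/3,19/3] z:[-32,11] -> hit [-23/3,19/3], descend [1, 5, 10, 16]
  N1 x:[-5,4] y:[-23/3,-1/3] z:[-9,11] -> miss, prune
  N5 x:[-8,9] y:[7/3,19/3] z:[-12,8] -> hit [7/3,19/3], descend [2, 13, 14]
    N2 x:[4,5] y:[13/3,19/3] z:[4,6] -> hit [13/3,5] leaf, test {P5@t=13/3}
    N13 x:[-8,3] y:[7/3,6] z:[-12,-3] -> miss, prune
    N14 x:[7,9] y:[8/3,5] z:[-5,8] -> miss, prune
  N10 x:[-7,12] y:[-20/3,7/3] z:[-31,-11] -> miss, prune
  N16 x:[-26,-14] y:[-22/3,-5/3] z:[-32,-14] -> miss, prune

Visited [0, 1, 5, 2, 13, 14, 10, 16]. Tests: 8 box, 1 leaf. Nearest: P5.

== RESULT ==
8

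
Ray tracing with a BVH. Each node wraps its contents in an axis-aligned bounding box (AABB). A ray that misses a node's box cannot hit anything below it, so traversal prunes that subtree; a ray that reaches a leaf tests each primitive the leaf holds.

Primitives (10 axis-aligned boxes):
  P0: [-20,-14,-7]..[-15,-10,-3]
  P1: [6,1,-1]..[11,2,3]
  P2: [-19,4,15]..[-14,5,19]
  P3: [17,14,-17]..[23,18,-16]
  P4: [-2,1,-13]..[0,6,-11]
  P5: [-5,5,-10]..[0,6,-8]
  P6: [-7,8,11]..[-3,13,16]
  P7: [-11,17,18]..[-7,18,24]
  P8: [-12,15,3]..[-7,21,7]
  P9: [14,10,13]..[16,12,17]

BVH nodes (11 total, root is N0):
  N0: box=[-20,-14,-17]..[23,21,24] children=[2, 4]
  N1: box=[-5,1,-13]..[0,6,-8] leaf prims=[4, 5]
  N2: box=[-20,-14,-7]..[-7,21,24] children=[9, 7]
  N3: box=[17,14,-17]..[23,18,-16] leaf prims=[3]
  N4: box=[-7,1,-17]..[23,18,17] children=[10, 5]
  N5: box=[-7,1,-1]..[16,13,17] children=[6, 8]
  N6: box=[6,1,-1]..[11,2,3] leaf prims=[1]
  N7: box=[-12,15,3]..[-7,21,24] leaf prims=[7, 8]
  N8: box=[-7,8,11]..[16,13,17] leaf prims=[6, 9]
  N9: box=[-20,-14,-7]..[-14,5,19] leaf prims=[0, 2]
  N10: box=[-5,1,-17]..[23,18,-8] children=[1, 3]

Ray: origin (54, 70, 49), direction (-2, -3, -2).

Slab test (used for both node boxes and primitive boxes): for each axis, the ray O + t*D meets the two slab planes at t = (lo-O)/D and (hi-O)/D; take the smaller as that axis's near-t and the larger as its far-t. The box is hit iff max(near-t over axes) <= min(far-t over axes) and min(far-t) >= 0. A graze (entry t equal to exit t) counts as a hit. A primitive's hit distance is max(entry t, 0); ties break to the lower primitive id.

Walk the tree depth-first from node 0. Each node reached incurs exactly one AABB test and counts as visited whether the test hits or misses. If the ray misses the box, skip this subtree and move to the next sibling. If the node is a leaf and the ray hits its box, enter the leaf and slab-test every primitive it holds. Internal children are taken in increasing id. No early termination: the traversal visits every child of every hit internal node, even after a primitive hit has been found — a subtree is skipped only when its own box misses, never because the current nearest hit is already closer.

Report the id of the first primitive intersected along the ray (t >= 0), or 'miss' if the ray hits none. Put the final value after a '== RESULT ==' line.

Trace the traversal:
N0 x:[31/2,37] y:[49/3,28] z:[25/2,33] -> hit [49/3,28], descend [2, 4]
  N2 x:[61/2,37] y:[49/3,28] z:[25/2,28] -> miss, prune
  N4 x:[31/2,61/2] y:[52/3,23] z:[16,33] -> hit [52/3,23], descend [5, 10]
    N5 x:[19,61/2] y:[19,23] z:[16,25] -> hit [19,23], descend [6, 8]
      N6 x:[43/2,24] y:[68/3,23] z:[23,25] -> hit [23,23] leaf, test {P1@t=23}
      N8 x:[19,61/2] y:[19,62/3] z:[16,19] -> hit [19,19] leaf, test {P6(miss), P9(miss)}
    N10 x:[31/2,59/2] y:[52/3,23] z:[57/2,33] -> miss, prune

order=[0, 2, 4, 5, 6, 8, 10]  |boxes|=7  |leaves|=2  hit=P1

== RESULT ==
1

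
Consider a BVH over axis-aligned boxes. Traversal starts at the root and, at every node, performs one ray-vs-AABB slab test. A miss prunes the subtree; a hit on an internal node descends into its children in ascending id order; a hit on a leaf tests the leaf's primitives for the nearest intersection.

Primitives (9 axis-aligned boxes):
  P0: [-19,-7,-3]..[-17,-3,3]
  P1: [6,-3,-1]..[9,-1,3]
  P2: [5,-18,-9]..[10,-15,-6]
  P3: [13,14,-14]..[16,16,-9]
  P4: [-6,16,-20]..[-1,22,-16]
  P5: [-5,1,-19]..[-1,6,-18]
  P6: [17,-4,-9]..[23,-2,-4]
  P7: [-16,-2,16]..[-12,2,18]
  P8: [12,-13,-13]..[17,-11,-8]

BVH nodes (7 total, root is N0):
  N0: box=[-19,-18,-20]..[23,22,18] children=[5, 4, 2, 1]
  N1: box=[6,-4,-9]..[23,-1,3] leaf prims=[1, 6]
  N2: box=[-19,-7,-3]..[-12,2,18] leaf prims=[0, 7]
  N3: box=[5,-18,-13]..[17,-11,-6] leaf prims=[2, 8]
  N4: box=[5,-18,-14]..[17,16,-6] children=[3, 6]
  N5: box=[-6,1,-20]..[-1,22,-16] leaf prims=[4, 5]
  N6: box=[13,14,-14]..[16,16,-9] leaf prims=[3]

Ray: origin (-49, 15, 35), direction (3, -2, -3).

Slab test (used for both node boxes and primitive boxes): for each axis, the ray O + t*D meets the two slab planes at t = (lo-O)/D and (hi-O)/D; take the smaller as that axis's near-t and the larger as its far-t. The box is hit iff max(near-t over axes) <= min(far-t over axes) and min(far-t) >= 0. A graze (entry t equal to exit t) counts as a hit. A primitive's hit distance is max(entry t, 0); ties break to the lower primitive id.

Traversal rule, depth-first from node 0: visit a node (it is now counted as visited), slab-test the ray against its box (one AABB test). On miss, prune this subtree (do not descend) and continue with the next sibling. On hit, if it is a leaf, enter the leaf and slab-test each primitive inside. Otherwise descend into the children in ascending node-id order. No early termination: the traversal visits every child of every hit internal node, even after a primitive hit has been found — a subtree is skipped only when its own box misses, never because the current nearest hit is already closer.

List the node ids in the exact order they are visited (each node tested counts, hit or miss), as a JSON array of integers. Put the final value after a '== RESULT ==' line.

Walk:
N0 x:[10,24] y:[-7/2,33/2] z:[17/3,55/3] -> hit [10,33/2], descend [1, 2, 4, 5]
  N1 x:[55/3,24] y:[8,19/2] z:[32/3,44/3] -> miss, prune
  N2 x:[10,37/3] y:[13/2,11] z:[17/3,38/3] -> hit [10,11] leaf, test {P0@t=32/3, P7(miss)}
  N4 x:[18,22] y:[-1/2,33/2] z:[41/3,49/3] -> miss, prune
  N5 x:[43/3,16] y:[-7/2,7] z:[17,55/3] -> miss, prune

5 AABB tests over nodes [0, 1, 2, 4, 5]; 1 leaf entered; closest P0.

== RESULT ==
[0, 1, 2, 4, 5]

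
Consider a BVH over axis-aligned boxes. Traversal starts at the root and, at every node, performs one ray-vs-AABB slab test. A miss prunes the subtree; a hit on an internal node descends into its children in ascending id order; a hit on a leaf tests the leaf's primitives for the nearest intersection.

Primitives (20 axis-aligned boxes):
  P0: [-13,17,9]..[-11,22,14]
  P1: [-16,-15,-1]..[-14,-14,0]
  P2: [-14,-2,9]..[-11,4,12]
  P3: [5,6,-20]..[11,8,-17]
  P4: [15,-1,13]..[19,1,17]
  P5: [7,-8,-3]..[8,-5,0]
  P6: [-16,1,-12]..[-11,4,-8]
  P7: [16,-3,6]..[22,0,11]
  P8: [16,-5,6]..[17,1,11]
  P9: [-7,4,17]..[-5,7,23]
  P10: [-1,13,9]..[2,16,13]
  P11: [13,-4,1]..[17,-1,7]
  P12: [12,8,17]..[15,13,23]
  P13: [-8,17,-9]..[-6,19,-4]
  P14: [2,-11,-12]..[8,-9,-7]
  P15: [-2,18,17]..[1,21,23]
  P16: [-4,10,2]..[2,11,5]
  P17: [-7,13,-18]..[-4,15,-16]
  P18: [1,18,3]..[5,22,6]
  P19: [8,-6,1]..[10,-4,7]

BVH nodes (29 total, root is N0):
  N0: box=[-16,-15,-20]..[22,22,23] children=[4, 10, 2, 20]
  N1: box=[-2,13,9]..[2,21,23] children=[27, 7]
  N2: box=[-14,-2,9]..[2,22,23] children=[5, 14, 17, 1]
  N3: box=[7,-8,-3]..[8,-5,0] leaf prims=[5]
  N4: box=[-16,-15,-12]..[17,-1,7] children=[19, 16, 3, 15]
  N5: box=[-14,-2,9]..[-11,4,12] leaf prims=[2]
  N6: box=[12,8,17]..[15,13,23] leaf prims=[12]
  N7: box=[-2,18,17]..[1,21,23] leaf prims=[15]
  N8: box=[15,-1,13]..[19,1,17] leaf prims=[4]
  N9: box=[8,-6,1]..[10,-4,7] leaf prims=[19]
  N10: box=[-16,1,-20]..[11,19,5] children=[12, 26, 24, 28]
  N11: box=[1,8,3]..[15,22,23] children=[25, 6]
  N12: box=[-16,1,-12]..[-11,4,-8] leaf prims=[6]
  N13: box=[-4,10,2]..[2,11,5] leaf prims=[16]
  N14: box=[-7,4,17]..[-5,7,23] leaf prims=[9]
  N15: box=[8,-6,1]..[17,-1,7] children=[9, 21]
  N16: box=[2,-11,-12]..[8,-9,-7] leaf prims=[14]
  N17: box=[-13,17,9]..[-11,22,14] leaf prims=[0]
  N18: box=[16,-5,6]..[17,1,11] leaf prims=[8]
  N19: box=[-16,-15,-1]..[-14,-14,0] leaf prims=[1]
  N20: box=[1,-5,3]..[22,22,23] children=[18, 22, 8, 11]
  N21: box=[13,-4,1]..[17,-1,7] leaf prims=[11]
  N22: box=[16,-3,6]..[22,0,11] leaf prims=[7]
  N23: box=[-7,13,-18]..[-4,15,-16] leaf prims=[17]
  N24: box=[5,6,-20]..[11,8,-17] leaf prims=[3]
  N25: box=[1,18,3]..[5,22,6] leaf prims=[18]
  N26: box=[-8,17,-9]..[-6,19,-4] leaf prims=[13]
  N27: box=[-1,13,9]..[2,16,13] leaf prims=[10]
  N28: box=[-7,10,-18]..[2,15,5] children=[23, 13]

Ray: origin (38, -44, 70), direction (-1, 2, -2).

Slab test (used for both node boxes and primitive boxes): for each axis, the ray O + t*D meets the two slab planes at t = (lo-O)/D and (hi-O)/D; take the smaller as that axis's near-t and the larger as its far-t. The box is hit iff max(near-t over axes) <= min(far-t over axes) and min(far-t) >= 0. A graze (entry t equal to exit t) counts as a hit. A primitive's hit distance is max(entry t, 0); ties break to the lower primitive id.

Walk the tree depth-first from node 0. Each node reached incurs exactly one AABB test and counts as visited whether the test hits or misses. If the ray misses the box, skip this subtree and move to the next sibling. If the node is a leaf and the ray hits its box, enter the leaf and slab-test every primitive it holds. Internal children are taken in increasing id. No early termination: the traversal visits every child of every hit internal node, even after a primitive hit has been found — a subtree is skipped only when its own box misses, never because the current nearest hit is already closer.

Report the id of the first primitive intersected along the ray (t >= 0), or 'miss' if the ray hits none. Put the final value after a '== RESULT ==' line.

Trace the traversal:
N0 x:[16,54] y:[29/2,33] z:[47/2,45] -> hit [47/2,33], descend [2, 4, 10, 20]
  N2 x:[36,52] y:[21,33] z:[47/2,61/2] -> miss, prune
  N4 x:[21,54] y:[29/2,43/2] z:[63/2,41] -> miss, prune
  N10 x:[27,54] y:[45/2,63/2] z:[65/2,45] -> miss, prune
  N20 x:[16,37] y:[39/2,33] z:[47/2,67/2] -> hit [47/2,33], descend [8, 11, 18, 22]
    N8 x:[19,23] y:[43/2,45/2] z:[53/2,57/2] -> miss, prune
    N11 x:[23,37] y:[26,33] z:[47/2,67/2] -> hit [26,33], descend [6, 25]
      N6 x:[23,26] y:[26,57/2] z:[47/2,53/2] -> hit [26,26] leaf, test {P12@t=26}
      N25 x:[33,37] y:[31,33] z:[32,67/2] -> hit [33,33] leaf, test {P18@t=33}
    N18 x:[21,22] y:[39/2,45/2] z:[59/2,32] -> miss, prune
    N22 x:[16,22] y:[41/2,22] z:[59/2,32] -> miss, prune

order=[0, 2, 4, 10, 20, 8, 11, 6, 25, 18, 22]  |boxes|=11  |leaves|=2  hit=P12

== RESULT ==
12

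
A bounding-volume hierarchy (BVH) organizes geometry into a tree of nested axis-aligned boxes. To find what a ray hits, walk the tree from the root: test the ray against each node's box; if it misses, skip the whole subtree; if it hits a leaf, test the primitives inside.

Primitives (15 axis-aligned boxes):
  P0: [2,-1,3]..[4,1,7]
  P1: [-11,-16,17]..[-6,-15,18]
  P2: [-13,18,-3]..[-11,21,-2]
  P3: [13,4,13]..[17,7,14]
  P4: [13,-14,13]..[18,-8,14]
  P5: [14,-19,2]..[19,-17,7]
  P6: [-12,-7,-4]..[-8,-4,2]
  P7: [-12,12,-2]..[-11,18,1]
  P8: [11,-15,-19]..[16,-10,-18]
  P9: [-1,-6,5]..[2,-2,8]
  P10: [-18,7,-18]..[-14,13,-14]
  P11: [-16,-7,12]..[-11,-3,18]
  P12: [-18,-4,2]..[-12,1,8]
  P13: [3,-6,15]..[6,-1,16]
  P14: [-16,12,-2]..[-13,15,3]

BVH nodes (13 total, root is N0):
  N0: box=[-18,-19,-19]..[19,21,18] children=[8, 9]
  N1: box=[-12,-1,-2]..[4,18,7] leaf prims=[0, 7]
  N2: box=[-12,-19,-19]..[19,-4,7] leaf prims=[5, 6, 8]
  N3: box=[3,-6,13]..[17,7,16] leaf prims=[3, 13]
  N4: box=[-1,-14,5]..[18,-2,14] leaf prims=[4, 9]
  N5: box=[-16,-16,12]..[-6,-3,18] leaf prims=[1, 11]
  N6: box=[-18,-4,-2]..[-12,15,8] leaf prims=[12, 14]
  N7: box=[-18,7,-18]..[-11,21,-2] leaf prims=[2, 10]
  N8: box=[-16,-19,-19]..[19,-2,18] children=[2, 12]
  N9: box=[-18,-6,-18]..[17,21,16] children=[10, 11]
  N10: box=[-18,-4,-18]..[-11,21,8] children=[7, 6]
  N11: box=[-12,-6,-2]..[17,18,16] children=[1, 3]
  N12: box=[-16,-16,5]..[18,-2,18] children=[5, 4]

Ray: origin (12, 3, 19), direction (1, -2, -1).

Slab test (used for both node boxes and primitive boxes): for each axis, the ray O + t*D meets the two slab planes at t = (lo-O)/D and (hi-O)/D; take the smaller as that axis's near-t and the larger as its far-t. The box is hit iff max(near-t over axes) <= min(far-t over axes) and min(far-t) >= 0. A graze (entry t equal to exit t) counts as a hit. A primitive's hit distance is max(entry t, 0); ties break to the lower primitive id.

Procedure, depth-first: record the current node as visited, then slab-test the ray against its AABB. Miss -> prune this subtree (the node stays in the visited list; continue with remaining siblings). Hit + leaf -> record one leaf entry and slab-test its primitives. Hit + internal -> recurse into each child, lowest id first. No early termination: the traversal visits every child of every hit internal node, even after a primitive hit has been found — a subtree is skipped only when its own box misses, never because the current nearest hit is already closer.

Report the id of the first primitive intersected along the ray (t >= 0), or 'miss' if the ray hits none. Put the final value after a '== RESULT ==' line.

Traverse from the root:
N0 x:[-30,7] y:[-9,11] z:[1,38] -> hit [1,7], descend [8, 9]
  N8 x:[-28,7] y:[5/2,11] z:[1,38] -> hit [5/2,7], descend [2, 12]
    N2 x:[-24,7] y:[7/2,11] z:[12,38] -> miss, prune
    N12 x:[-28,6] y:[5/2,19/2] z:[1,14] -> hit [5/2,6], descend [4, 5]
      N4 x:[-13,6] y:[5/2,17/2] z:[5,14] -> hit [5,6] leaf, test {P4@t=11/2, P9(miss)}
      N5 x:[-28,-18] y:[3,19/2] z:[1,7] -> miss, prune
  N9 x:[-30,5] y:[-9,9/2] z:[3,37] -> hit [3,9/2], descend [10, 11]
    N10 x:[-30,-23] y:[-9,7/2] z:[11,37] -> miss, prune
    N11 x:[-24,5] y:[-15/2,9/2] z:[3,21] -> hit [3,9/2], descend [1, 3]
      N1 x:[-24,-8] y:[-15/2,2] z:[12,21] -> miss, prune
      N3 x:[-9,5] y:[-2,9/2] z:[3,6] -> hit [3,9/2] leaf, test {P3(miss), P13(miss)}

Summary -> nodes [0, 8, 2, 12, 4, 5, 9, 10, 11, 1, 3]; box-tests=11; leaf-entries=2; first=P4

== RESULT ==
4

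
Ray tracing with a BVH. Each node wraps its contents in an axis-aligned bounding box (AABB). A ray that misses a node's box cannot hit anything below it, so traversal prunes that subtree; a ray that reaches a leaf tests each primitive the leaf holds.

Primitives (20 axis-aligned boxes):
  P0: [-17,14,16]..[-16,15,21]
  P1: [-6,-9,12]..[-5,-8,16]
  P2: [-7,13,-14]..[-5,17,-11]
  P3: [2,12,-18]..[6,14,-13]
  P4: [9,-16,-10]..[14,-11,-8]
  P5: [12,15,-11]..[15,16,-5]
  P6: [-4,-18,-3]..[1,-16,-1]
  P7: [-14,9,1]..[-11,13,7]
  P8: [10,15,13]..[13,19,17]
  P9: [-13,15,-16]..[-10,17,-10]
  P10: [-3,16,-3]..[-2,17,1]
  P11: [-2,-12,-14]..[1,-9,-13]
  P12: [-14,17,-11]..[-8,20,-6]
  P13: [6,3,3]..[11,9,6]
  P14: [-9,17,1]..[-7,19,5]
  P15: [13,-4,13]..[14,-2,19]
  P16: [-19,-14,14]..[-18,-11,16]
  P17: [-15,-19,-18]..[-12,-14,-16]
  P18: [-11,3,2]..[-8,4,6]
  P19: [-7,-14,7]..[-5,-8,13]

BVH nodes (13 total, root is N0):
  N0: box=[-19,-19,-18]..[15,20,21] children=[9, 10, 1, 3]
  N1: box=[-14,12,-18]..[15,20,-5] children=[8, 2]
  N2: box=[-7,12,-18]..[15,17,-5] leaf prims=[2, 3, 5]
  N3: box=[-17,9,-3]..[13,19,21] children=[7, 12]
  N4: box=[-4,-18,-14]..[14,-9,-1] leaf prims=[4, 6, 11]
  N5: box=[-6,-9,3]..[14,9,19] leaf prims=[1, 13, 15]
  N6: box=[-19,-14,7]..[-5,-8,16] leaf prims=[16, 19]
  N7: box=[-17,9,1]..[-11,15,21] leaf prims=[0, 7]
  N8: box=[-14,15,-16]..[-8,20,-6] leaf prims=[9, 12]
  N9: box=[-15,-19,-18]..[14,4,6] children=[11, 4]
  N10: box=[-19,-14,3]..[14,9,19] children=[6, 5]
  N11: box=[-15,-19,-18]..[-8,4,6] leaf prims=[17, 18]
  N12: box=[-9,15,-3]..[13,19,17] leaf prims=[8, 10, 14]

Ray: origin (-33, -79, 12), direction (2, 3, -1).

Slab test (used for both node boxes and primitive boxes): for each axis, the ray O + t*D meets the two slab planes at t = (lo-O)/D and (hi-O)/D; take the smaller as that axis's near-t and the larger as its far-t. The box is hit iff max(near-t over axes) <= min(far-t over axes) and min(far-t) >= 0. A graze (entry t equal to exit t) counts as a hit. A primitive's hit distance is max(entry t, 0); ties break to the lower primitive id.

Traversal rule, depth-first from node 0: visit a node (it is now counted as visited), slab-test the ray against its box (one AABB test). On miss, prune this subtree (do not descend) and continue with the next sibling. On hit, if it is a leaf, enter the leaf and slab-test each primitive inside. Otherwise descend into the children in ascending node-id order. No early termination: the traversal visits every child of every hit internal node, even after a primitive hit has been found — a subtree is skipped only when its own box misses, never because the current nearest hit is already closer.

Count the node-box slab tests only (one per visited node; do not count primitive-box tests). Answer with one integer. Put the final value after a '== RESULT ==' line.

Traverse from the root:
N0 x:[7,24] y:[20,33] z:[-9,30] -> hit [20,24], descend [1, 3, 9, 10]
  N1 x:[19/2,24] y:[91/3,33] z:[17,30] -> miss, prune
  N3 x:[8,23] y:[88/3,98/3] z:[-9,15] -> miss, prune
  N9 x:[9,47/2] y:[20,83/3] z:[6,30] -> hit [20,47/2], descend [4, 11]
    N4 x:[29/2,47/2] y:[61/3,70/3] z:[13,26] -> hit [61/3,70/3] leaf, test {P4@t=21, P6(miss), P11(miss)}
    N11 x:[9,25/2] y:[20,83/3] z:[6,30] -> miss, prune
  N10 x:[7,47/2] y:[65/3,88/3] z:[-7,9] -> miss, prune

7 AABB tests over nodes [0, 1, 3, 9, 4, 11, 10]; 1 leaf entered; closest P4.

== RESULT ==
7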